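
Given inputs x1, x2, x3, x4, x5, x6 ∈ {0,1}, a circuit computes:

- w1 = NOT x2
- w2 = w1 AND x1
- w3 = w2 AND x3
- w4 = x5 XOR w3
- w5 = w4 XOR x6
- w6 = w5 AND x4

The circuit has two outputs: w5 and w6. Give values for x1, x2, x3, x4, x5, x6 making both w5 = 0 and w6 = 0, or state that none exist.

Check with x1=0, x2=0, x3=1, x4=0, x5=0, x6=0:
w1 = NOT x2 = NOT 0 = 1
w2 = w1 AND x1 = 1 AND 0 = 0
w3 = w2 AND x3 = 0 AND 1 = 0
w4 = x5 XOR w3 = 0 XOR 0 = 0
w5 = w4 XOR x6 = 0 XOR 0 = 0
w6 = w5 AND x4 = 0 AND 0 = 0
So w5 = 0 and w6 = 0.

x1=0, x2=0, x3=1, x4=0, x5=0, x6=0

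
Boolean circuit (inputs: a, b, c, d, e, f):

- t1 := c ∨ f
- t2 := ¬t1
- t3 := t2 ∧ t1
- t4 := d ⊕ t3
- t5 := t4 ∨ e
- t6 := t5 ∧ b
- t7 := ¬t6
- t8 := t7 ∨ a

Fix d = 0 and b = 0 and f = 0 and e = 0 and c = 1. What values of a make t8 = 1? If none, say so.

a=1

Check with d = 0 and b = 0 and f = 0 and e = 0 and c = 1 and a=1:
t1 = c ∨ f = 1 ∨ 0 = 1
t2 = ¬t1 = ¬1 = 0
t3 = t2 ∧ t1 = 0 ∧ 1 = 0
t4 = d ⊕ t3 = 0 ⊕ 0 = 0
t5 = t4 ∨ e = 0 ∨ 0 = 0
t6 = t5 ∧ b = 0 ∧ 0 = 0
t7 = ¬t6 = ¬0 = 1
t8 = t7 ∨ a = 1 ∨ 1 = 1
So t8 = 1.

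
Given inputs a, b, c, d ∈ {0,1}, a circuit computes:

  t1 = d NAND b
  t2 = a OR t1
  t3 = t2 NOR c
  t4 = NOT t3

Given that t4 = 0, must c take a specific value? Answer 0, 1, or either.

t4 = NOT t3 must be 0, so t3 = 1.
Every assignment with t4 = 0 has c = 0; there are 1 such assignment(s).
  a=0, b=1, c=0, d=1

0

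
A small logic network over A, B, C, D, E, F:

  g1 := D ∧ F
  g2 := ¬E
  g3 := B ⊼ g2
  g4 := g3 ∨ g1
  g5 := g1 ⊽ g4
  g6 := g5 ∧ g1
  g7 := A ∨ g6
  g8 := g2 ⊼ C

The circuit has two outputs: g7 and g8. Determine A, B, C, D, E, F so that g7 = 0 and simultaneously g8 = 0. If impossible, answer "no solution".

Check with A=0 B=0 C=1 D=1 E=0 F=1:
g1 = D ∧ F = 1 ∧ 1 = 1
g2 = ¬E = ¬0 = 1
g3 = B ⊼ g2 = 0 ⊼ 1 = 1
g4 = g3 ∨ g1 = 1 ∨ 1 = 1
g5 = g1 ⊽ g4 = 1 ⊽ 1 = 0
g6 = g5 ∧ g1 = 0 ∧ 1 = 0
g7 = A ∨ g6 = 0 ∨ 0 = 0
g8 = g2 ⊼ C = 1 ⊼ 1 = 0
So g7 = 0 and g8 = 0.

A=0 B=0 C=1 D=1 E=0 F=1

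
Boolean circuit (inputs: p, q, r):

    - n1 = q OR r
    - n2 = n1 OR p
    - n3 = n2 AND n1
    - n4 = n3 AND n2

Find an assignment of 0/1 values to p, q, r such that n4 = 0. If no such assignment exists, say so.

p=1, q=0, r=0

Check with p=1, q=0, r=0:
n1 = q OR r = 0 OR 0 = 0
n2 = n1 OR p = 0 OR 1 = 1
n3 = n2 AND n1 = 1 AND 0 = 0
n4 = n3 AND n2 = 0 AND 1 = 0
So n4 = 0 as required.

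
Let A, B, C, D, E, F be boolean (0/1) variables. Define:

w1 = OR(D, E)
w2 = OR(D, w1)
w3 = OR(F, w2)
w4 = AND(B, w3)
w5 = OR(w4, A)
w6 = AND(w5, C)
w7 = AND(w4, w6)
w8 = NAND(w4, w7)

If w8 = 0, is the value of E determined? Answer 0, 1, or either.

Both values of E occur among assignments with w8 = 0:
  E=0: A=0, B=1, C=1, D=0, E=0, F=1
  E=1: A=0, B=1, C=1, D=0, E=1, F=0

either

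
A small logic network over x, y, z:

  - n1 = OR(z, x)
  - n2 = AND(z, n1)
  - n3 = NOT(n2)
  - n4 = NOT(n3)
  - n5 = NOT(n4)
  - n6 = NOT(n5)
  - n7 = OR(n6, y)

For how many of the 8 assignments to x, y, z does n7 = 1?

n7 = OR(n6, y) must be 1, so at least one of n6, y is 1.
Satisfying assignments:
  x=0, y=0, z=1
  x=0, y=1, z=0
  x=0, y=1, z=1
  x=1, y=0, z=1
  x=1, y=1, z=0
  x=1, y=1, z=1

6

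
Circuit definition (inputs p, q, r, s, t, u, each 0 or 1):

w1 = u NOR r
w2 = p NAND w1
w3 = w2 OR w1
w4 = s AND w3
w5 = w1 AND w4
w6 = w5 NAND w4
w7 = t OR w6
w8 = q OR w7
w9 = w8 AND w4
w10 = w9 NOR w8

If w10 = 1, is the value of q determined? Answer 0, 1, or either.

w10 = w9 NOR w8 must be 1, so both w9 = 0 and w8 = 0.
w9 = w8 AND w4 must be 0, so at least one of w8, w4 is 0.
w8 = q OR w7 must be 0, so both q = 0 and w7 = 0.
Every assignment with w10 = 1 has q = 0; there are 2 such assignment(s).
  p=0, q=0, r=0, s=1, t=0, u=0
  p=1, q=0, r=0, s=1, t=0, u=0

0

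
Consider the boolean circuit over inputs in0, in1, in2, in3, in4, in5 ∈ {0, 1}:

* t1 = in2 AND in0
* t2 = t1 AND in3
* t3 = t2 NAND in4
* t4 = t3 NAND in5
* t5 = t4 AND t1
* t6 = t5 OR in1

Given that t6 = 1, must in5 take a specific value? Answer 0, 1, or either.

either

Both values of in5 occur among assignments with t6 = 1:
  in5=0: in0=0, in1=1, in2=0, in3=0, in4=0, in5=0
  in5=1: in0=0, in1=1, in2=0, in3=0, in4=0, in5=1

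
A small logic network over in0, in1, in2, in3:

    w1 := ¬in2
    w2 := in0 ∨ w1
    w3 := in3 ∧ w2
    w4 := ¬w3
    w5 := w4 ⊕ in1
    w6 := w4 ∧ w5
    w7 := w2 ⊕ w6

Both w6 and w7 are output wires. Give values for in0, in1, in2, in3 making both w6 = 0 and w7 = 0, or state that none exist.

Check with in0=0, in1=1, in2=1, in3=1:
w1 = ¬in2 = ¬1 = 0
w2 = in0 ∨ w1 = 0 ∨ 0 = 0
w3 = in3 ∧ w2 = 1 ∧ 0 = 0
w4 = ¬w3 = ¬0 = 1
w5 = w4 ⊕ in1 = 1 ⊕ 1 = 0
w6 = w4 ∧ w5 = 1 ∧ 0 = 0
w7 = w2 ⊕ w6 = 0 ⊕ 0 = 0
So w6 = 0 and w7 = 0.

in0=0, in1=1, in2=1, in3=1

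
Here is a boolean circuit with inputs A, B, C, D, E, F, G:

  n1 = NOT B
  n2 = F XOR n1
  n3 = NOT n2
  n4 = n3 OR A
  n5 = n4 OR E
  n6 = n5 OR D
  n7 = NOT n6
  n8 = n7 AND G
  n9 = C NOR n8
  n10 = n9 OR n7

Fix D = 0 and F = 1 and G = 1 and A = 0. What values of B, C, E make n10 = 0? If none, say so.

Check with D = 0 and F = 1 and G = 1 and A = 0 and B=1, C=1, E=1:
n1 = NOT B = NOT 1 = 0
n2 = F XOR n1 = 1 XOR 0 = 1
n3 = NOT n2 = NOT 1 = 0
n4 = n3 OR A = 0 OR 0 = 0
n5 = n4 OR E = 0 OR 1 = 1
n6 = n5 OR D = 1 OR 0 = 1
n7 = NOT n6 = NOT 1 = 0
n8 = n7 AND G = 0 AND 1 = 0
n9 = C NOR n8 = 1 NOR 0 = 0
n10 = n9 OR n7 = 0 OR 0 = 0
So n10 = 0.

B=1, C=1, E=1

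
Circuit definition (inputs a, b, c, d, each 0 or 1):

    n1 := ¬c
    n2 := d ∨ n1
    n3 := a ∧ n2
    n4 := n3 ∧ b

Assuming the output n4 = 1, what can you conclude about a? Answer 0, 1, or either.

1

n4 = n3 ∧ b must be 1, so both n3 = 1 and b = 1.
n3 = a ∧ n2 must be 1, so both a = 1 and n2 = 1.
Every assignment with n4 = 1 has a = 1; there are 3 such assignment(s).
  a=1, b=1, c=0, d=0
  a=1, b=1, c=0, d=1
  a=1, b=1, c=1, d=1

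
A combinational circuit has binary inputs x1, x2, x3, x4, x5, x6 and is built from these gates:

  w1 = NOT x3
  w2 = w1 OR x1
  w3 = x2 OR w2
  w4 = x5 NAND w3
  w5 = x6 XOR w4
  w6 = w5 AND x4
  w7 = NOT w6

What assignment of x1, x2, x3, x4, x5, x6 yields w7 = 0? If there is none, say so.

w7 = NOT w6 must be 0, so w6 = 1.
w6 = w5 AND x4 must be 1, so both w5 = 1 and x4 = 1.
w5 = x6 XOR w4 must be 1, so x6 and w4 differ.
Check with x1=1, x2=0, x3=1, x4=1, x5=0, x6=0:
w1 = NOT x3 = NOT 1 = 0
w2 = w1 OR x1 = 0 OR 1 = 1
w3 = x2 OR w2 = 0 OR 1 = 1
w4 = x5 NAND w3 = 0 NAND 1 = 1
w5 = x6 XOR w4 = 0 XOR 1 = 1
w6 = w5 AND x4 = 1 AND 1 = 1
w7 = NOT w6 = NOT 1 = 0
So w7 = 0 as required.

x1=1, x2=0, x3=1, x4=1, x5=0, x6=0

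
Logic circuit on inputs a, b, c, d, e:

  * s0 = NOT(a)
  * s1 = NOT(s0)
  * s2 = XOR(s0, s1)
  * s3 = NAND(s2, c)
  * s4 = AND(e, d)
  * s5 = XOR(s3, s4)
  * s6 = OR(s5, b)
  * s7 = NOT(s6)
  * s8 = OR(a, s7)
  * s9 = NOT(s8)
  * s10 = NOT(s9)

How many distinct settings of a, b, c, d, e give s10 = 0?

12

s10 = NOT(s9) must be 0, so s9 = 1.
Enumerating the 32 input combinations, 12 give s10 = 0 and 20 give s10 = 1.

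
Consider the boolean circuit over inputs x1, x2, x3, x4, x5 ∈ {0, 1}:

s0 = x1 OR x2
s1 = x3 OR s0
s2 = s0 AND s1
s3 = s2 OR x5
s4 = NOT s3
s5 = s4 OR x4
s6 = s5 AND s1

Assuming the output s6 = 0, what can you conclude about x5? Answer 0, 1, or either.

Both values of x5 occur among assignments with s6 = 0:
  x5=0: x1=0, x2=0, x3=0, x4=0, x5=0
  x5=1: x1=0, x2=0, x3=0, x4=0, x5=1

either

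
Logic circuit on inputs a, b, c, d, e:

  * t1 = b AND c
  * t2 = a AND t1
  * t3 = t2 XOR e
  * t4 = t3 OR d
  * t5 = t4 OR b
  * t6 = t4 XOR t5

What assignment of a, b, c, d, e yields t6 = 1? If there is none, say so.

a=1 b=1 c=0 d=0 e=0

Check with a=1 b=1 c=0 d=0 e=0:
t1 = b AND c = 1 AND 0 = 0
t2 = a AND t1 = 1 AND 0 = 0
t3 = t2 XOR e = 0 XOR 0 = 0
t4 = t3 OR d = 0 OR 0 = 0
t5 = t4 OR b = 0 OR 1 = 1
t6 = t4 XOR t5 = 0 XOR 1 = 1
So t6 = 1 as required.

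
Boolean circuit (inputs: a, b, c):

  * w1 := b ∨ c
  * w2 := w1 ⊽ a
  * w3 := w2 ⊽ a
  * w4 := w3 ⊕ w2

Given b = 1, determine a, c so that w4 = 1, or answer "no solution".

Check with b = 1 and a=0, c=0:
w1 = b ∨ c = 1 ∨ 0 = 1
w2 = w1 ⊽ a = 1 ⊽ 0 = 0
w3 = w2 ⊽ a = 0 ⊽ 0 = 1
w4 = w3 ⊕ w2 = 1 ⊕ 0 = 1
So w4 = 1.

a=0, c=0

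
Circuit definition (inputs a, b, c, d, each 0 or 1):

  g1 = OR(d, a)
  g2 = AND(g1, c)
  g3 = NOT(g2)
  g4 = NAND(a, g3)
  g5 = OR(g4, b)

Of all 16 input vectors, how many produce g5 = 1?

14

g5 = OR(g4, b) must be 1, so at least one of g4, b is 1.
Enumerating the 16 input combinations, 14 give g5 = 1 and 2 give g5 = 0.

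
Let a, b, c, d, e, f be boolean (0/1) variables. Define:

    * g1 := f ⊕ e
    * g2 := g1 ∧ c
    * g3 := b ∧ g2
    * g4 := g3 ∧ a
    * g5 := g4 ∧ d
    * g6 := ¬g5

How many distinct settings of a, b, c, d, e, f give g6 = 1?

g6 = ¬g5 must be 1, so g5 = 0.
Enumerating the 64 input combinations, 62 give g6 = 1 and 2 give g6 = 0.

62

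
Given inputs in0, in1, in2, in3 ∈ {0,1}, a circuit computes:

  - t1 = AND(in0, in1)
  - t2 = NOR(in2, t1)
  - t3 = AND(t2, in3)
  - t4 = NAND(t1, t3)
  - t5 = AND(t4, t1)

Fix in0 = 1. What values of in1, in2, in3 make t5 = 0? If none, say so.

in1=0, in2=0, in3=0

t5 = AND(t4, t1) must be 0, so at least one of t4, t1 is 0.
Check with in0 = 1 and in1=0, in2=0, in3=0:
t1 = AND(in0, in1) = AND(1, 0) = 0
t2 = NOR(in2, t1) = NOR(0, 0) = 1
t3 = AND(t2, in3) = AND(1, 0) = 0
t4 = NAND(t1, t3) = NAND(0, 0) = 1
t5 = AND(t4, t1) = AND(1, 0) = 0
So t5 = 0.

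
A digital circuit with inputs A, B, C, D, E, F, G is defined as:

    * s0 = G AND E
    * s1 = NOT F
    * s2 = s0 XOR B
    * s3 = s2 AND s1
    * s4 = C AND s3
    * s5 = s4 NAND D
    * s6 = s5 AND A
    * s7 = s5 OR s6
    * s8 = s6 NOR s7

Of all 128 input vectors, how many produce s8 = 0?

120

s8 = s6 NOR s7 must be 0, so at least one of s6, s7 is 1.
Enumerating the 128 input combinations, 120 give s8 = 0 and 8 give s8 = 1.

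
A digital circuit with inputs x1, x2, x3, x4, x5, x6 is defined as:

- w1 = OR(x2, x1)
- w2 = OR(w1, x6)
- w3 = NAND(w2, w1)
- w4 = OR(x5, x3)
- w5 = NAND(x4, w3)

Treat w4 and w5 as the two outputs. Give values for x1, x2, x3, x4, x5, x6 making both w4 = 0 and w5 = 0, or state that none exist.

Check with x1=0, x2=0, x3=0, x4=1, x5=0, x6=1:
w1 = OR(x2, x1) = OR(0, 0) = 0
w2 = OR(w1, x6) = OR(0, 1) = 1
w3 = NAND(w2, w1) = NAND(1, 0) = 1
w4 = OR(x5, x3) = OR(0, 0) = 0
w5 = NAND(x4, w3) = NAND(1, 1) = 0
So w4 = 0 and w5 = 0.

x1=0, x2=0, x3=0, x4=1, x5=0, x6=1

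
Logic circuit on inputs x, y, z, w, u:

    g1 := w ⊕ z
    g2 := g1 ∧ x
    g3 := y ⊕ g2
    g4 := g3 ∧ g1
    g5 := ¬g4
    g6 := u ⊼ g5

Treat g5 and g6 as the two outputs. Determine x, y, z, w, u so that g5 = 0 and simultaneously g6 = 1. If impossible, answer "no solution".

x=1, y=0, z=0, w=1, u=1

Check with x=1, y=0, z=0, w=1, u=1:
g1 = w ⊕ z = 1 ⊕ 0 = 1
g2 = g1 ∧ x = 1 ∧ 1 = 1
g3 = y ⊕ g2 = 0 ⊕ 1 = 1
g4 = g3 ∧ g1 = 1 ∧ 1 = 1
g5 = ¬g4 = ¬1 = 0
g6 = u ⊼ g5 = 1 ⊼ 0 = 1
So g5 = 0 and g6 = 1.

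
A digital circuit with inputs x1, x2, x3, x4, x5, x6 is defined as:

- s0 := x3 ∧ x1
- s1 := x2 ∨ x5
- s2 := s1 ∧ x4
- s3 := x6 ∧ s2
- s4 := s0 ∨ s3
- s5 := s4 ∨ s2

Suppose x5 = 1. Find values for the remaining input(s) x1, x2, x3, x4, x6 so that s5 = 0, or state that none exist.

x1=0 x2=0 x3=0 x4=0 x6=0

s5 = s4 ∨ s2 must be 0, so both s4 = 0 and s2 = 0.
s4 = s0 ∨ s3 must be 0, so both s0 = 0 and s3 = 0.
Check with x5 = 1 and x1=0, x2=0, x3=0, x4=0, x6=0:
s0 = x3 ∧ x1 = 0 ∧ 0 = 0
s1 = x2 ∨ x5 = 0 ∨ 1 = 1
s2 = s1 ∧ x4 = 1 ∧ 0 = 0
s3 = x6 ∧ s2 = 0 ∧ 0 = 0
s4 = s0 ∨ s3 = 0 ∨ 0 = 0
s5 = s4 ∨ s2 = 0 ∨ 0 = 0
So s5 = 0.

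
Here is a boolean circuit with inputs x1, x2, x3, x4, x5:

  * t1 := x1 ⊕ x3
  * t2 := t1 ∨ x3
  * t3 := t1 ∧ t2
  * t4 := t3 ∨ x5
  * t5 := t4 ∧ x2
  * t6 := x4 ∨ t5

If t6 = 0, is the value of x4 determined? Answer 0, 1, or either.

t6 = x4 ∨ t5 must be 0, so both x4 = 0 and t5 = 0.
Every assignment with t6 = 0 has x4 = 0; there are 10 such assignment(s).

0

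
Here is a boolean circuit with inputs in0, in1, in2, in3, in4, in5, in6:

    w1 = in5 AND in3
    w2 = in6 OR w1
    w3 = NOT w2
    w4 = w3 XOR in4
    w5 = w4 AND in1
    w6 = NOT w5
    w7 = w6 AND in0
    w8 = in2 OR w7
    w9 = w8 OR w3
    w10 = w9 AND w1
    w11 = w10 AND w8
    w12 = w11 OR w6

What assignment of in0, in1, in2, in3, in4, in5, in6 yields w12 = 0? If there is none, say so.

Check with in0=1 in1=1 in2=1 in3=0 in4=0 in5=1 in6=0:
w1 = in5 AND in3 = 1 AND 0 = 0
w2 = in6 OR w1 = 0 OR 0 = 0
w3 = NOT w2 = NOT 0 = 1
w4 = w3 XOR in4 = 1 XOR 0 = 1
w5 = w4 AND in1 = 1 AND 1 = 1
w6 = NOT w5 = NOT 1 = 0
w7 = w6 AND in0 = 0 AND 1 = 0
w8 = in2 OR w7 = 1 OR 0 = 1
w9 = w8 OR w3 = 1 OR 1 = 1
w10 = w9 AND w1 = 1 AND 0 = 0
w11 = w10 AND w8 = 0 AND 1 = 0
w12 = w11 OR w6 = 0 OR 0 = 0
So w12 = 0 as required.

in0=1 in1=1 in2=1 in3=0 in4=0 in5=1 in6=0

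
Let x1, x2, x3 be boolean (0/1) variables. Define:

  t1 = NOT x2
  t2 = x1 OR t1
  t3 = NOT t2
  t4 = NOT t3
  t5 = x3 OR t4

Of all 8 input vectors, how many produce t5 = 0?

t5 = x3 OR t4 must be 0, so both x3 = 0 and t4 = 0.
t4 = NOT t3 must be 0, so t3 = 1.
t3 = NOT t2 must be 1, so t2 = 0.
Satisfying assignments:
  x1=0, x2=1, x3=0

1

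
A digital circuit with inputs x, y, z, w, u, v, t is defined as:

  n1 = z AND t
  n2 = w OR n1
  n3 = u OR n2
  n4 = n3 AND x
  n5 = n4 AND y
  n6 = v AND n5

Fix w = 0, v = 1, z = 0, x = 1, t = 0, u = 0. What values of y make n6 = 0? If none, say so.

n6 = v AND n5 must be 0, so at least one of v, n5 is 0.
Check with w = 0, v = 1, z = 0, x = 1, t = 0, u = 0 and y=0:
n1 = z AND t = 0 AND 0 = 0
n2 = w OR n1 = 0 OR 0 = 0
n3 = u OR n2 = 0 OR 0 = 0
n4 = n3 AND x = 0 AND 1 = 0
n5 = n4 AND y = 0 AND 0 = 0
n6 = v AND n5 = 1 AND 0 = 0
So n6 = 0.

y=0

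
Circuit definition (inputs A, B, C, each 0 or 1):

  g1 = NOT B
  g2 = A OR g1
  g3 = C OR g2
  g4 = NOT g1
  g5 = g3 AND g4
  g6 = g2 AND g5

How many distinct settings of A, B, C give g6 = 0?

6

g6 = g2 AND g5 must be 0, so at least one of g2, g5 is 0.
Satisfying assignments:
  A=0, B=0, C=0
  A=0, B=0, C=1
  A=0, B=1, C=0
  A=0, B=1, C=1
  A=1, B=0, C=0
  A=1, B=0, C=1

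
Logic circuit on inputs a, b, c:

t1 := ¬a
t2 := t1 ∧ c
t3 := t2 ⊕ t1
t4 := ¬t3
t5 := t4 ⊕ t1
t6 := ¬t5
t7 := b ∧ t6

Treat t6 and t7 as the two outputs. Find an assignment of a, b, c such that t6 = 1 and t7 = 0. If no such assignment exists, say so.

a=0, b=0, c=1

Check with a=0, b=0, c=1:
t1 = ¬a = ¬0 = 1
t2 = t1 ∧ c = 1 ∧ 1 = 1
t3 = t2 ⊕ t1 = 1 ⊕ 1 = 0
t4 = ¬t3 = ¬0 = 1
t5 = t4 ⊕ t1 = 1 ⊕ 1 = 0
t6 = ¬t5 = ¬0 = 1
t7 = b ∧ t6 = 0 ∧ 1 = 0
So t6 = 1 and t7 = 0.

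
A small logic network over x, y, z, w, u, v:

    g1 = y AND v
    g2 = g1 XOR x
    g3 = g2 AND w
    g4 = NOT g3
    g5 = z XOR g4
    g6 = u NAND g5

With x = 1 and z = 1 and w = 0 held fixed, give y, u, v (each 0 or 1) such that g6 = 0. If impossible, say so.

With x = 1 and z = 1 and w = 0 fixed, none of the 8 settings of y, u, v give g6 = 0.
For example, with y=0, u=0, v=0:
g1 = y AND v = 0 AND 0 = 0
g2 = g1 XOR x = 0 XOR 1 = 1
g3 = g2 AND w = 1 AND 0 = 0
g4 = NOT g3 = NOT 0 = 1
g5 = z XOR g4 = 1 XOR 1 = 0
g6 = u NAND g5 = 0 NAND 0 = 1
giving g6 = 1 ≠ 0.

no solution exists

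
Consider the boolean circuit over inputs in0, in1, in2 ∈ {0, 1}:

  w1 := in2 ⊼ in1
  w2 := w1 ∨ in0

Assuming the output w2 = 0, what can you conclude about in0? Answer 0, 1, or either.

0

w2 = w1 ∨ in0 must be 0, so both w1 = 0 and in0 = 0.
w1 = in2 ⊼ in1 must be 0, so both in2 = 1 and in1 = 1.
Every assignment with w2 = 0 has in0 = 0; there are 1 such assignment(s).
  in0=0, in1=1, in2=1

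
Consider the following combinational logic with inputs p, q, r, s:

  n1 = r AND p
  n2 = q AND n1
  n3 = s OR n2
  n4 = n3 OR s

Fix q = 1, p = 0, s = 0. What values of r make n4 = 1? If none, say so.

With q = 1, p = 0, s = 0 fixed, none of the 2 settings of r give n4 = 1.
For example, with r=0:
n1 = r AND p = 0 AND 0 = 0
n2 = q AND n1 = 1 AND 0 = 0
n3 = s OR n2 = 0 OR 0 = 0
n4 = n3 OR s = 0 OR 0 = 0
giving n4 = 0 ≠ 1.

no solution exists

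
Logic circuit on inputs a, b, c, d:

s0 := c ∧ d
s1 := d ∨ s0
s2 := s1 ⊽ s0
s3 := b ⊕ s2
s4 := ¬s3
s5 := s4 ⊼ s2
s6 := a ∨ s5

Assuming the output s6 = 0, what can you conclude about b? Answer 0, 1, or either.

s6 = a ∨ s5 must be 0, so both a = 0 and s5 = 0.
s5 = s4 ⊼ s2 must be 0, so both s4 = 1 and s2 = 1.
s4 = ¬s3 must be 1, so s3 = 0.
Every assignment with s6 = 0 has b = 1; there are 2 such assignment(s).
  a=0, b=1, c=0, d=0
  a=0, b=1, c=1, d=0

1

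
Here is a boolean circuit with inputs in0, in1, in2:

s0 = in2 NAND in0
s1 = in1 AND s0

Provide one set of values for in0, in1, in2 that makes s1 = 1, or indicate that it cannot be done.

in0=1, in1=1, in2=0

s1 = in1 AND s0 must be 1, so both in1 = 1 and s0 = 1.
s0 = in2 NAND in0 must be 1, so at least one of in2, in0 is 0.
Check with in0=1, in1=1, in2=0:
s0 = in2 NAND in0 = 0 NAND 1 = 1
s1 = in1 AND s0 = 1 AND 1 = 1
So s1 = 1 as required.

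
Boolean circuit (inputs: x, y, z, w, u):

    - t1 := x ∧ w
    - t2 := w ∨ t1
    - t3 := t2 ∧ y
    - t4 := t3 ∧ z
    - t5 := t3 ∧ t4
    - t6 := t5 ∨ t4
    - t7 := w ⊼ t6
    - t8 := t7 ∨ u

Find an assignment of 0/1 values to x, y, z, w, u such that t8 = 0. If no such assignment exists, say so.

x=1, y=1, z=1, w=1, u=0

Check with x=1, y=1, z=1, w=1, u=0:
t1 = x ∧ w = 1 ∧ 1 = 1
t2 = w ∨ t1 = 1 ∨ 1 = 1
t3 = t2 ∧ y = 1 ∧ 1 = 1
t4 = t3 ∧ z = 1 ∧ 1 = 1
t5 = t3 ∧ t4 = 1 ∧ 1 = 1
t6 = t5 ∨ t4 = 1 ∨ 1 = 1
t7 = w ⊼ t6 = 1 ⊼ 1 = 0
t8 = t7 ∨ u = 0 ∨ 0 = 0
So t8 = 0 as required.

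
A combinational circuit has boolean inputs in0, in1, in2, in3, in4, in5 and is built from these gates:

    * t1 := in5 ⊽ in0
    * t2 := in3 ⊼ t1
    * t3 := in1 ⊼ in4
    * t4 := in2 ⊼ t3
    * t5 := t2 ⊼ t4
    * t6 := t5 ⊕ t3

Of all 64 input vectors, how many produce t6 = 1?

23

t6 = t5 ⊕ t3 must be 1, so t5 and t3 differ.
Enumerating the 64 input combinations, 23 give t6 = 1 and 41 give t6 = 0.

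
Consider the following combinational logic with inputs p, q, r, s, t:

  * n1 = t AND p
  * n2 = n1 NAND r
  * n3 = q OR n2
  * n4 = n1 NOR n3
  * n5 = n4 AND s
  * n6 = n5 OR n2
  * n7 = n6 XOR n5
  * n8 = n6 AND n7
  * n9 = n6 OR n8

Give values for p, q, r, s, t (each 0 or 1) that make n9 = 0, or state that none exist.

n9 = n6 OR n8 must be 0, so both n6 = 0 and n8 = 0.
n6 = n5 OR n2 must be 0, so both n5 = 0 and n2 = 0.
n8 = n6 AND n7 must be 0, so at least one of n6, n7 is 0.
Check with p=1, q=1, r=1, s=1, t=1:
n1 = t AND p = 1 AND 1 = 1
n2 = n1 NAND r = 1 NAND 1 = 0
n3 = q OR n2 = 1 OR 0 = 1
n4 = n1 NOR n3 = 1 NOR 1 = 0
n5 = n4 AND s = 0 AND 1 = 0
n6 = n5 OR n2 = 0 OR 0 = 0
n7 = n6 XOR n5 = 0 XOR 0 = 0
n8 = n6 AND n7 = 0 AND 0 = 0
n9 = n6 OR n8 = 0 OR 0 = 0
So n9 = 0 as required.

p=1, q=1, r=1, s=1, t=1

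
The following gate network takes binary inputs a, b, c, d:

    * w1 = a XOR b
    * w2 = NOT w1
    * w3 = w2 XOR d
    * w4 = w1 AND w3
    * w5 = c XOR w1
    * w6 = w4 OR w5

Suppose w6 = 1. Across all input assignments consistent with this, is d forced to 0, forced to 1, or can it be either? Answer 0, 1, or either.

Both values of d occur among assignments with w6 = 1:
  d=0: a=0, b=0, c=1, d=0
  d=1: a=0, b=0, c=1, d=1

either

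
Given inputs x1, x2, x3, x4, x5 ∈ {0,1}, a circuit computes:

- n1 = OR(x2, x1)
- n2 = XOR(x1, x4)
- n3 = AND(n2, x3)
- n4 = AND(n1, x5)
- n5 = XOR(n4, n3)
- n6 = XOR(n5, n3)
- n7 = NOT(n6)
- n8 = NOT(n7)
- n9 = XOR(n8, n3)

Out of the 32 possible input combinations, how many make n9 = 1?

n9 = XOR(n8, n3) must be 1, so n8 and n3 differ.
Enumerating the 32 input combinations, 14 give n9 = 1 and 18 give n9 = 0.

14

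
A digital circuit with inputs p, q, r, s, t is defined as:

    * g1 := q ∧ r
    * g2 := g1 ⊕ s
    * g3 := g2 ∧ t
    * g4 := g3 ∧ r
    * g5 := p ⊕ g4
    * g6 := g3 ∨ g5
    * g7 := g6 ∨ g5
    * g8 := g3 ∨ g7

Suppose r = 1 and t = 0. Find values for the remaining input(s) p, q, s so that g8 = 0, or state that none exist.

p=0, q=0, s=1

g8 = g3 ∨ g7 must be 0, so both g3 = 0 and g7 = 0.
g3 = g2 ∧ t must be 0, so at least one of g2, t is 0.
Check with r = 1 and t = 0 and p=0, q=0, s=1:
g1 = q ∧ r = 0 ∧ 1 = 0
g2 = g1 ⊕ s = 0 ⊕ 1 = 1
g3 = g2 ∧ t = 1 ∧ 0 = 0
g4 = g3 ∧ r = 0 ∧ 1 = 0
g5 = p ⊕ g4 = 0 ⊕ 0 = 0
g6 = g3 ∨ g5 = 0 ∨ 0 = 0
g7 = g6 ∨ g5 = 0 ∨ 0 = 0
g8 = g3 ∨ g7 = 0 ∨ 0 = 0
So g8 = 0.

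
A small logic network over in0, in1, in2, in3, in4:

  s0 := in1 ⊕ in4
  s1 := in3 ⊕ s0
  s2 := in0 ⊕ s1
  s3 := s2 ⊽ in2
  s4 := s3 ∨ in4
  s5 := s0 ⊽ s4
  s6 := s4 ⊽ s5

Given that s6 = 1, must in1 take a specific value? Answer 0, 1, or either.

s6 = s4 ⊽ s5 must be 1, so both s4 = 0 and s5 = 0.
s4 = s3 ∨ in4 must be 0, so both s3 = 0 and in4 = 0.
s5 = s0 ⊽ s4 must be 0, so at least one of s0, s4 is 1.
Every assignment with s6 = 1 has in1 = 1; there are 6 such assignment(s).

1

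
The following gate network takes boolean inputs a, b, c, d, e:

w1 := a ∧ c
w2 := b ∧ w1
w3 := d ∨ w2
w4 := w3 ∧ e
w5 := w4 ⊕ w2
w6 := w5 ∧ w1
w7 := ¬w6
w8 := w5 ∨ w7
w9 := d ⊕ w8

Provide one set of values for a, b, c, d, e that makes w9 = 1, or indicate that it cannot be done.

a=1, b=0, c=1, d=0, e=0

w9 = d ⊕ w8 must be 1, so d and w8 differ.
Check with a=1, b=0, c=1, d=0, e=0:
w1 = a ∧ c = 1 ∧ 1 = 1
w2 = b ∧ w1 = 0 ∧ 1 = 0
w3 = d ∨ w2 = 0 ∨ 0 = 0
w4 = w3 ∧ e = 0 ∧ 0 = 0
w5 = w4 ⊕ w2 = 0 ⊕ 0 = 0
w6 = w5 ∧ w1 = 0 ∧ 1 = 0
w7 = ¬w6 = ¬0 = 1
w8 = w5 ∨ w7 = 0 ∨ 1 = 1
w9 = d ⊕ w8 = 0 ⊕ 1 = 1
So w9 = 1 as required.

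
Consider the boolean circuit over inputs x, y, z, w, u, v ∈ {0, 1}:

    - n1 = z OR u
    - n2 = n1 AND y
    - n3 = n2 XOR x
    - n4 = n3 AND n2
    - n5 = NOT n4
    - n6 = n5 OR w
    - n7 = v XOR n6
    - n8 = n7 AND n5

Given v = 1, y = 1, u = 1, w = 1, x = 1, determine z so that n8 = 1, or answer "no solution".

no solution exists

With v = 1, y = 1, u = 1, w = 1, x = 1 fixed, none of the 2 settings of z give n8 = 1.
For example, with z=1:
n1 = z OR u = 1 OR 1 = 1
n2 = n1 AND y = 1 AND 1 = 1
n3 = n2 XOR x = 1 XOR 1 = 0
n4 = n3 AND n2 = 0 AND 1 = 0
n5 = NOT n4 = NOT 0 = 1
n6 = n5 OR w = 1 OR 1 = 1
n7 = v XOR n6 = 1 XOR 1 = 0
n8 = n7 AND n5 = 0 AND 1 = 0
giving n8 = 0 ≠ 1.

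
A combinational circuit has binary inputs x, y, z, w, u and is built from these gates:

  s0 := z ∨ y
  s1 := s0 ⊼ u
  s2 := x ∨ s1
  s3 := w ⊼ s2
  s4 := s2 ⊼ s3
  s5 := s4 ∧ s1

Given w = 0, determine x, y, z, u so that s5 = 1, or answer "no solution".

no solution exists

With w = 0 fixed, none of the 16 settings of x, y, z, u give s5 = 1.
For example, with x=1, y=0, z=0, u=0:
s0 = z ∨ y = 0 ∨ 0 = 0
s1 = s0 ⊼ u = 0 ⊼ 0 = 1
s2 = x ∨ s1 = 1 ∨ 1 = 1
s3 = w ⊼ s2 = 0 ⊼ 1 = 1
s4 = s2 ⊼ s3 = 1 ⊼ 1 = 0
s5 = s4 ∧ s1 = 0 ∧ 1 = 0
giving s5 = 0 ≠ 1.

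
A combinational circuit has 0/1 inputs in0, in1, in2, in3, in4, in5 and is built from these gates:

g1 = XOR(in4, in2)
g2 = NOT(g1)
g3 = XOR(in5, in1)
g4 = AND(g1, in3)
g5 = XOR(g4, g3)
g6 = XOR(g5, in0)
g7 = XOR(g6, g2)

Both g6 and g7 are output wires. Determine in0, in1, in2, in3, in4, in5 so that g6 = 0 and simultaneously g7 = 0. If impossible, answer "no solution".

in0=0 in1=1 in2=0 in3=1 in4=1 in5=0

Check with in0=0 in1=1 in2=0 in3=1 in4=1 in5=0:
g1 = XOR(in4, in2) = XOR(1, 0) = 1
g2 = NOT(g1) = NOT 1 = 0
g3 = XOR(in5, in1) = XOR(0, 1) = 1
g4 = AND(g1, in3) = AND(1, 1) = 1
g5 = XOR(g4, g3) = XOR(1, 1) = 0
g6 = XOR(g5, in0) = XOR(0, 0) = 0
g7 = XOR(g6, g2) = XOR(0, 0) = 0
So g6 = 0 and g7 = 0.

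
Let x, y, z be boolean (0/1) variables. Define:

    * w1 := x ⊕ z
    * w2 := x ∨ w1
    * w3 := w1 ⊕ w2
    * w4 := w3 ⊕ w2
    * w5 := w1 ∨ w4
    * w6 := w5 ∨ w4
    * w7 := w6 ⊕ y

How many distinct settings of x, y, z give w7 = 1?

4

w7 = w6 ⊕ y must be 1, so w6 and y differ.
Enumerating the 8 input combinations, 4 give w7 = 1 and 4 give w7 = 0.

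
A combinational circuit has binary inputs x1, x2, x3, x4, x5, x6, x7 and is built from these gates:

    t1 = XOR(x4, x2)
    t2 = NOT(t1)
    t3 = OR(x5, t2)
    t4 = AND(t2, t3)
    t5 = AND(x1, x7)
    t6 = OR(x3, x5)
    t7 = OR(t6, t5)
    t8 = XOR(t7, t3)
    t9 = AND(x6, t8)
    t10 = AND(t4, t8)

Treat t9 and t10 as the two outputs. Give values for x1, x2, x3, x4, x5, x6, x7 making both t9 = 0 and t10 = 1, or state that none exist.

x1=0 x2=1 x3=0 x4=1 x5=0 x6=0 x7=0

Check with x1=0 x2=1 x3=0 x4=1 x5=0 x6=0 x7=0:
t1 = XOR(x4, x2) = XOR(1, 1) = 0
t2 = NOT(t1) = NOT 0 = 1
t3 = OR(x5, t2) = OR(0, 1) = 1
t4 = AND(t2, t3) = AND(1, 1) = 1
t5 = AND(x1, x7) = AND(0, 0) = 0
t6 = OR(x3, x5) = OR(0, 0) = 0
t7 = OR(t6, t5) = OR(0, 0) = 0
t8 = XOR(t7, t3) = XOR(0, 1) = 1
t9 = AND(x6, t8) = AND(0, 1) = 0
t10 = AND(t4, t8) = AND(1, 1) = 1
So t9 = 0 and t10 = 1.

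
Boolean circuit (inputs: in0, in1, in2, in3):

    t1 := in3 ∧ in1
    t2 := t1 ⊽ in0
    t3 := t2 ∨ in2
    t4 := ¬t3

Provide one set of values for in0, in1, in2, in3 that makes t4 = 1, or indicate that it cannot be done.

in0=0, in1=1, in2=0, in3=1

t4 = ¬t3 must be 1, so t3 = 0.
Check with in0=0, in1=1, in2=0, in3=1:
t1 = in3 ∧ in1 = 1 ∧ 1 = 1
t2 = t1 ⊽ in0 = 1 ⊽ 0 = 0
t3 = t2 ∨ in2 = 0 ∨ 0 = 0
t4 = ¬t3 = ¬0 = 1
So t4 = 1 as required.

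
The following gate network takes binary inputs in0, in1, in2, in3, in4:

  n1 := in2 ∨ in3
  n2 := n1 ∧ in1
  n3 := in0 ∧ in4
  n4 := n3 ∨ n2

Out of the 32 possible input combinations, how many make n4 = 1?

17

n4 = n3 ∨ n2 must be 1, so at least one of n3, n2 is 1.
Enumerating the 32 input combinations, 17 give n4 = 1 and 15 give n4 = 0.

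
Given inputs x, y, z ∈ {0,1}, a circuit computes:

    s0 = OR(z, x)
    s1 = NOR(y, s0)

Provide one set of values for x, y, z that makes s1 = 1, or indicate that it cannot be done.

Check with x=0, y=0, z=0:
s0 = OR(z, x) = OR(0, 0) = 0
s1 = NOR(y, s0) = NOR(0, 0) = 1
So s1 = 1 as required.

x=0, y=0, z=0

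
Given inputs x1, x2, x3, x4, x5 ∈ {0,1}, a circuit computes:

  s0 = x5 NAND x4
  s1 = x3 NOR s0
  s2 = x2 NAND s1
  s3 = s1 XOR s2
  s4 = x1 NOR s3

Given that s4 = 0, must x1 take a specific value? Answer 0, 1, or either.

Both values of x1 occur among assignments with s4 = 0:
  x1=0: x1=0, x2=0, x3=0, x4=0, x5=0
  x1=1: x1=1, x2=0, x3=0, x4=0, x5=0

either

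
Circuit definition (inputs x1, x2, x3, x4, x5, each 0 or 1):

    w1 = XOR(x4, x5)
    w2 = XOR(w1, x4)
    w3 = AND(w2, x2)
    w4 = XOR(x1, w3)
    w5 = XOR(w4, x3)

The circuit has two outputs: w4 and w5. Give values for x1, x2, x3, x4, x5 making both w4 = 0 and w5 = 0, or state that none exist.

x1=1, x2=1, x3=0, x4=1, x5=1

Check with x1=1, x2=1, x3=0, x4=1, x5=1:
w1 = XOR(x4, x5) = XOR(1, 1) = 0
w2 = XOR(w1, x4) = XOR(0, 1) = 1
w3 = AND(w2, x2) = AND(1, 1) = 1
w4 = XOR(x1, w3) = XOR(1, 1) = 0
w5 = XOR(w4, x3) = XOR(0, 0) = 0
So w4 = 0 and w5 = 0.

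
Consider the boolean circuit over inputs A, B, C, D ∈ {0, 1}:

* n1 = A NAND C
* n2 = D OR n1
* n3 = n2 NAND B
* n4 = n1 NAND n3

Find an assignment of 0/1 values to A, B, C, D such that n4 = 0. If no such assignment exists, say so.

A=0, B=0, C=1, D=0

Check with A=0, B=0, C=1, D=0:
n1 = A NAND C = 0 NAND 1 = 1
n2 = D OR n1 = 0 OR 1 = 1
n3 = n2 NAND B = 1 NAND 0 = 1
n4 = n1 NAND n3 = 1 NAND 1 = 0
So n4 = 0 as required.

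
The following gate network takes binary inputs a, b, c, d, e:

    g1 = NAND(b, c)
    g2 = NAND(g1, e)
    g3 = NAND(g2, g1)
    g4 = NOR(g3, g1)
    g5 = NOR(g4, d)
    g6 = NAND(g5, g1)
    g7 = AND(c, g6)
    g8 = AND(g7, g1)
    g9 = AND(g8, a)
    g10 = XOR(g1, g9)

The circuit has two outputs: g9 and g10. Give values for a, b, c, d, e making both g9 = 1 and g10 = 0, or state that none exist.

a=1, b=0, c=1, d=1, e=1

Check with a=1, b=0, c=1, d=1, e=1:
g1 = NAND(b, c) = NAND(0, 1) = 1
g2 = NAND(g1, e) = NAND(1, 1) = 0
g3 = NAND(g2, g1) = NAND(0, 1) = 1
g4 = NOR(g3, g1) = NOR(1, 1) = 0
g5 = NOR(g4, d) = NOR(0, 1) = 0
g6 = NAND(g5, g1) = NAND(0, 1) = 1
g7 = AND(c, g6) = AND(1, 1) = 1
g8 = AND(g7, g1) = AND(1, 1) = 1
g9 = AND(g8, a) = AND(1, 1) = 1
g10 = XOR(g1, g9) = XOR(1, 1) = 0
So g9 = 1 and g10 = 0.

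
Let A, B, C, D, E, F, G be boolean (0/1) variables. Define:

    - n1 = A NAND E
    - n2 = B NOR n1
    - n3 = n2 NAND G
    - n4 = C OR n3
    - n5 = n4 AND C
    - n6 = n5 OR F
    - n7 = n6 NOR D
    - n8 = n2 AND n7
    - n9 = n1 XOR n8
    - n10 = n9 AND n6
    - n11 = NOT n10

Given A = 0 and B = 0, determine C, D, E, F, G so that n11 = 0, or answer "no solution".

C=0 D=0 E=1 F=1 G=0

Check with A = 0 and B = 0 and C=0, D=0, E=1, F=1, G=0:
n1 = A NAND E = 0 NAND 1 = 1
n2 = B NOR n1 = 0 NOR 1 = 0
n3 = n2 NAND G = 0 NAND 0 = 1
n4 = C OR n3 = 0 OR 1 = 1
n5 = n4 AND C = 1 AND 0 = 0
n6 = n5 OR F = 0 OR 1 = 1
n7 = n6 NOR D = 1 NOR 0 = 0
n8 = n2 AND n7 = 0 AND 0 = 0
n9 = n1 XOR n8 = 1 XOR 0 = 1
n10 = n9 AND n6 = 1 AND 1 = 1
n11 = NOT n10 = NOT 1 = 0
So n11 = 0.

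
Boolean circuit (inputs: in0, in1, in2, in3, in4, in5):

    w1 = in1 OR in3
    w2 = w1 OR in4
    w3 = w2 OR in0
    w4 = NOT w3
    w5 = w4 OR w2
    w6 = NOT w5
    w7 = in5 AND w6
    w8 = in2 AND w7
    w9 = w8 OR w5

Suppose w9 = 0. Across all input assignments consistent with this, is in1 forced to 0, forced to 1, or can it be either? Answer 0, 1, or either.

0

w9 = w8 OR w5 must be 0, so both w8 = 0 and w5 = 0.
Every assignment with w9 = 0 has in1 = 0; there are 3 such assignment(s).
  in0=1, in1=0, in2=0, in3=0, in4=0, in5=0
  in0=1, in1=0, in2=0, in3=0, in4=0, in5=1
  in0=1, in1=0, in2=1, in3=0, in4=0, in5=0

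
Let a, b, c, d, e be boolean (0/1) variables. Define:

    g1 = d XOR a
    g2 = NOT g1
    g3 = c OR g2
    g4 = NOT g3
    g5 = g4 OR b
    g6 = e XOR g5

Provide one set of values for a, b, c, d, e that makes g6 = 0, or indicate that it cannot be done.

a=0, b=1, c=1, d=0, e=1

g6 = e XOR g5 must be 0, so e and g5 are equal.
Check with a=0, b=1, c=1, d=0, e=1:
g1 = d XOR a = 0 XOR 0 = 0
g2 = NOT g1 = NOT 0 = 1
g3 = c OR g2 = 1 OR 1 = 1
g4 = NOT g3 = NOT 1 = 0
g5 = g4 OR b = 0 OR 1 = 1
g6 = e XOR g5 = 1 XOR 1 = 0
So g6 = 0 as required.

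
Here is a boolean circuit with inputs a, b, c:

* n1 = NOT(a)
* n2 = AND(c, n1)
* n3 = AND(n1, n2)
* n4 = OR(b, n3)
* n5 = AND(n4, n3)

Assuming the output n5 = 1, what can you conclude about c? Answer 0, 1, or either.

n5 = AND(n4, n3) must be 1, so both n4 = 1 and n3 = 1.
n4 = OR(b, n3) must be 1, so at least one of b, n3 is 1.
n3 = AND(n1, n2) must be 1, so both n1 = 1 and n2 = 1.
Every assignment with n5 = 1 has c = 1; there are 2 such assignment(s).
  a=0, b=0, c=1
  a=0, b=1, c=1

1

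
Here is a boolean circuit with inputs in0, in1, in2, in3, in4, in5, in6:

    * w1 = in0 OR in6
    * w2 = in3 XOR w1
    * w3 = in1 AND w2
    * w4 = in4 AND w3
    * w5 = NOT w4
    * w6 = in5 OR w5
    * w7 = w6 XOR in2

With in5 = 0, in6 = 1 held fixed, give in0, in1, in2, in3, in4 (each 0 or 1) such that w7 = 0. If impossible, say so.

in0=1, in1=1, in2=1, in3=0, in4=0

w7 = w6 XOR in2 must be 0, so w6 and in2 are equal.
Check with in5 = 0, in6 = 1 and in0=1, in1=1, in2=1, in3=0, in4=0:
w1 = in0 OR in6 = 1 OR 1 = 1
w2 = in3 XOR w1 = 0 XOR 1 = 1
w3 = in1 AND w2 = 1 AND 1 = 1
w4 = in4 AND w3 = 0 AND 1 = 0
w5 = NOT w4 = NOT 0 = 1
w6 = in5 OR w5 = 0 OR 1 = 1
w7 = w6 XOR in2 = 1 XOR 1 = 0
So w7 = 0.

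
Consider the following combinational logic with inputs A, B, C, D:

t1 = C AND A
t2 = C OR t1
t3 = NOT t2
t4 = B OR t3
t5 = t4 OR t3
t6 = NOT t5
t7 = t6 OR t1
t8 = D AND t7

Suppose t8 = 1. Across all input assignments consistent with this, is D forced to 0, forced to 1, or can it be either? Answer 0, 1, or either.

1

t8 = D AND t7 must be 1, so both D = 1 and t7 = 1.
t7 = t6 OR t1 must be 1, so at least one of t6, t1 is 1.
Every assignment with t8 = 1 has D = 1; there are 3 such assignment(s).
  A=0, B=0, C=1, D=1
  A=1, B=0, C=1, D=1
  A=1, B=1, C=1, D=1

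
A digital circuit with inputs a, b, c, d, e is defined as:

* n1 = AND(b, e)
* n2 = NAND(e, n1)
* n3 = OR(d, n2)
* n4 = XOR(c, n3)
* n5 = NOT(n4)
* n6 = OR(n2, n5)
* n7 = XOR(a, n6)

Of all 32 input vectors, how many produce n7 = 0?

16

n7 = XOR(a, n6) must be 0, so a and n6 are equal.
Enumerating the 32 input combinations, 16 give n7 = 0 and 16 give n7 = 1.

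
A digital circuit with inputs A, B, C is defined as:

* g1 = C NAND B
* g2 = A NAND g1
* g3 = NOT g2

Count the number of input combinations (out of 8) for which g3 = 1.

3

g3 = NOT g2 must be 1, so g2 = 0.
g2 = A NAND g1 must be 0, so both A = 1 and g1 = 1.
g1 = C NAND B must be 1, so at least one of C, B is 0.
Enumerating the 8 input combinations, 3 give g3 = 1 and 5 give g3 = 0.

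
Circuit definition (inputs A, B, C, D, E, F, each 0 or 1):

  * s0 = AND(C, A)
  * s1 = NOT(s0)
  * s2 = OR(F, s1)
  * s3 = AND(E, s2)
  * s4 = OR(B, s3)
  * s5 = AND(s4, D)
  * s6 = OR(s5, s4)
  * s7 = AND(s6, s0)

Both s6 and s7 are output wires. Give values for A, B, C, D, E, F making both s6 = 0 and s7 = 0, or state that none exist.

Check with A=1 B=0 C=0 D=0 E=0 F=0:
s0 = AND(C, A) = AND(0, 1) = 0
s1 = NOT(s0) = NOT 0 = 1
s2 = OR(F, s1) = OR(0, 1) = 1
s3 = AND(E, s2) = AND(0, 1) = 0
s4 = OR(B, s3) = OR(0, 0) = 0
s5 = AND(s4, D) = AND(0, 0) = 0
s6 = OR(s5, s4) = OR(0, 0) = 0
s7 = AND(s6, s0) = AND(0, 0) = 0
So s6 = 0 and s7 = 0.

A=1 B=0 C=0 D=0 E=0 F=0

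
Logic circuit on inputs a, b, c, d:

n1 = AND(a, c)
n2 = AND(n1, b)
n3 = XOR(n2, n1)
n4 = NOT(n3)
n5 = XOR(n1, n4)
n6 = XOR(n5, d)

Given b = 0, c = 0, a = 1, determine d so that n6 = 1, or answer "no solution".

d=0

n6 = XOR(n5, d) must be 1, so n5 and d differ.
Check with b = 0, c = 0, a = 1 and d=0:
n1 = AND(a, c) = AND(1, 0) = 0
n2 = AND(n1, b) = AND(0, 0) = 0
n3 = XOR(n2, n1) = XOR(0, 0) = 0
n4 = NOT(n3) = NOT 0 = 1
n5 = XOR(n1, n4) = XOR(0, 1) = 1
n6 = XOR(n5, d) = XOR(1, 0) = 1
So n6 = 1.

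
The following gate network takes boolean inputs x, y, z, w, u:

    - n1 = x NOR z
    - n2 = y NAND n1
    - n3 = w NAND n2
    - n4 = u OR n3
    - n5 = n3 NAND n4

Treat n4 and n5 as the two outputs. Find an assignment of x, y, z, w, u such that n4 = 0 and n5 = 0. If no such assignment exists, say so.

no solution exists

Across all 32 input combinations, none give both n4 = 0 and n5 = 0.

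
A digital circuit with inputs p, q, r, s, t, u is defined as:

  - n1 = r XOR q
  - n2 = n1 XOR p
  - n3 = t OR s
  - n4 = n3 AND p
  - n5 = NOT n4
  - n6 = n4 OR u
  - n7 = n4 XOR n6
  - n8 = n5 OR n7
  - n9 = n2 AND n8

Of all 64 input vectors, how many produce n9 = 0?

44

n9 = n2 AND n8 must be 0, so at least one of n2, n8 is 0.
Enumerating the 64 input combinations, 44 give n9 = 0 and 20 give n9 = 1.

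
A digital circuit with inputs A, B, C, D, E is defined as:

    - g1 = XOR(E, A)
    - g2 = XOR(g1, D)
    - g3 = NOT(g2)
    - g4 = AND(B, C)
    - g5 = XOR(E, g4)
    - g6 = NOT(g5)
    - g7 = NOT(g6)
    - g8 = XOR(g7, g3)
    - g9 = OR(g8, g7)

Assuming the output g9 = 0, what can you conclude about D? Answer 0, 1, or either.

Both values of D occur among assignments with g9 = 0:
  D=0: A=0, B=1, C=1, D=0, E=1
  D=1: A=0, B=0, C=0, D=1, E=0

either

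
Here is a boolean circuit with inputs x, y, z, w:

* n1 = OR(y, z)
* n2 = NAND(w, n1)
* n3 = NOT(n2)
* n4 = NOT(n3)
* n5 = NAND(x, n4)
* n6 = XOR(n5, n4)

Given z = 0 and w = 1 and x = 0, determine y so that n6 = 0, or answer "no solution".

Check with z = 0 and w = 1 and x = 0 and y=0:
n1 = OR(y, z) = OR(0, 0) = 0
n2 = NAND(w, n1) = NAND(1, 0) = 1
n3 = NOT(n2) = NOT 1 = 0
n4 = NOT(n3) = NOT 0 = 1
n5 = NAND(x, n4) = NAND(0, 1) = 1
n6 = XOR(n5, n4) = XOR(1, 1) = 0
So n6 = 0.

y=0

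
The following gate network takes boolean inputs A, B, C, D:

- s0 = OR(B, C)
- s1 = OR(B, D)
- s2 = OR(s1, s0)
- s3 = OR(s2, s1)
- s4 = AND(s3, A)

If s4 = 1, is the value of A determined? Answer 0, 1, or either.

s4 = AND(s3, A) must be 1, so both s3 = 1 and A = 1.
Every assignment with s4 = 1 has A = 1; there are 7 such assignment(s).

1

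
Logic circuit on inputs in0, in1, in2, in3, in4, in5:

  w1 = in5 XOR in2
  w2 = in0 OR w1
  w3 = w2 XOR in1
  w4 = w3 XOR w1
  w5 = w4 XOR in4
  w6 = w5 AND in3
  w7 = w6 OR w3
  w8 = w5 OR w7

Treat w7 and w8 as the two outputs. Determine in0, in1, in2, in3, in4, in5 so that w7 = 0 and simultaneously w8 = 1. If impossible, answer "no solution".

in0=0 in1=0 in2=1 in3=0 in4=1 in5=1

Check with in0=0 in1=0 in2=1 in3=0 in4=1 in5=1:
w1 = in5 XOR in2 = 1 XOR 1 = 0
w2 = in0 OR w1 = 0 OR 0 = 0
w3 = w2 XOR in1 = 0 XOR 0 = 0
w4 = w3 XOR w1 = 0 XOR 0 = 0
w5 = w4 XOR in4 = 0 XOR 1 = 1
w6 = w5 AND in3 = 1 AND 0 = 0
w7 = w6 OR w3 = 0 OR 0 = 0
w8 = w5 OR w7 = 1 OR 0 = 1
So w7 = 0 and w8 = 1.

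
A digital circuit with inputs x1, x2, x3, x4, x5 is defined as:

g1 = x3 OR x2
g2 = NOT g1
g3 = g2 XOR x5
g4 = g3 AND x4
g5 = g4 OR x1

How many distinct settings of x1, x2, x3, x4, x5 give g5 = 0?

g5 = g4 OR x1 must be 0, so both g4 = 0 and x1 = 0.
Enumerating the 32 input combinations, 12 give g5 = 0 and 20 give g5 = 1.

12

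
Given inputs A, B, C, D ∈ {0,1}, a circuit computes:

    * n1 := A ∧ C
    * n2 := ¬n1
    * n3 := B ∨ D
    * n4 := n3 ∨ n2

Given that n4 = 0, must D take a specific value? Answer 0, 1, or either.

n4 = n3 ∨ n2 must be 0, so both n3 = 0 and n2 = 0.
n3 = B ∨ D must be 0, so both B = 0 and D = 0.
n2 = ¬n1 must be 0, so n1 = 1.
Every assignment with n4 = 0 has D = 0; there are 1 such assignment(s).
  A=1, B=0, C=1, D=0

0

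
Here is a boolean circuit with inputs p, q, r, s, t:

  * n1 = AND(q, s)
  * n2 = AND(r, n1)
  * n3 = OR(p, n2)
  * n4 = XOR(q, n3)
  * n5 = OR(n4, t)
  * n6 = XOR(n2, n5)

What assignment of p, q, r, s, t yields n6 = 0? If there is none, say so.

n6 = XOR(n2, n5) must be 0, so n2 and n5 are equal.
Check with p=1, q=1, r=1, s=0, t=0:
n1 = AND(q, s) = AND(1, 0) = 0
n2 = AND(r, n1) = AND(1, 0) = 0
n3 = OR(p, n2) = OR(1, 0) = 1
n4 = XOR(q, n3) = XOR(1, 1) = 0
n5 = OR(n4, t) = OR(0, 0) = 0
n6 = XOR(n2, n5) = XOR(0, 0) = 0
So n6 = 0 as required.

p=1, q=1, r=1, s=0, t=0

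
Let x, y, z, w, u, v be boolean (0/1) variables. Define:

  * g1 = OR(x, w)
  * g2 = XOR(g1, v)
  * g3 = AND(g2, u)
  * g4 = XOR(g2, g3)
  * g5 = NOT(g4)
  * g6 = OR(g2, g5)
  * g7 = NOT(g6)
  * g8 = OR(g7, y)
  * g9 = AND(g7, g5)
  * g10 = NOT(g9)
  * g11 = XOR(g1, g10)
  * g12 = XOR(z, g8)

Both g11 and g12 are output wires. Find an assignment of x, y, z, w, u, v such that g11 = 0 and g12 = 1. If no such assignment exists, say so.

Check with x=0 y=1 z=0 w=1 u=0 v=0:
g1 = OR(x, w) = OR(0, 1) = 1
g2 = XOR(g1, v) = XOR(1, 0) = 1
g3 = AND(g2, u) = AND(1, 0) = 0
g4 = XOR(g2, g3) = XOR(1, 0) = 1
g5 = NOT(g4) = NOT 1 = 0
g6 = OR(g2, g5) = OR(1, 0) = 1
g7 = NOT(g6) = NOT 1 = 0
g8 = OR(g7, y) = OR(0, 1) = 1
g9 = AND(g7, g5) = AND(0, 0) = 0
g10 = NOT(g9) = NOT 0 = 1
g11 = XOR(g1, g10) = XOR(1, 1) = 0
g12 = XOR(z, g8) = XOR(0, 1) = 1
So g11 = 0 and g12 = 1.

x=0 y=1 z=0 w=1 u=0 v=0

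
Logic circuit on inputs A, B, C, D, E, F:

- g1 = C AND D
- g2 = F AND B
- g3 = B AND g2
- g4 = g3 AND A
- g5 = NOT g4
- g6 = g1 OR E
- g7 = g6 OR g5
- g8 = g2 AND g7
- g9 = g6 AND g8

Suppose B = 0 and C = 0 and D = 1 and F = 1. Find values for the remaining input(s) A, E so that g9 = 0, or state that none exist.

A=1, E=0

Check with B = 0 and C = 0 and D = 1 and F = 1 and A=1, E=0:
g1 = C AND D = 0 AND 1 = 0
g2 = F AND B = 1 AND 0 = 0
g3 = B AND g2 = 0 AND 0 = 0
g4 = g3 AND A = 0 AND 1 = 0
g5 = NOT g4 = NOT 0 = 1
g6 = g1 OR E = 0 OR 0 = 0
g7 = g6 OR g5 = 0 OR 1 = 1
g8 = g2 AND g7 = 0 AND 1 = 0
g9 = g6 AND g8 = 0 AND 0 = 0
So g9 = 0.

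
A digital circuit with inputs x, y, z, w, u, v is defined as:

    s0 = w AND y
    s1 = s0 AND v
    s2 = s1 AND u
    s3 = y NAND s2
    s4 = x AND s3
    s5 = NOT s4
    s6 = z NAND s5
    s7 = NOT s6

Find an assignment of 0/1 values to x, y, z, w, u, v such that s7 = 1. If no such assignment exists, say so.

s7 = NOT s6 must be 1, so s6 = 0.
s6 = z NAND s5 must be 0, so both z = 1 and s5 = 1.
s5 = NOT s4 must be 1, so s4 = 0.
Check with x=0, y=0, z=1, w=0, u=1, v=0:
s0 = w AND y = 0 AND 0 = 0
s1 = s0 AND v = 0 AND 0 = 0
s2 = s1 AND u = 0 AND 1 = 0
s3 = y NAND s2 = 0 NAND 0 = 1
s4 = x AND s3 = 0 AND 1 = 0
s5 = NOT s4 = NOT 0 = 1
s6 = z NAND s5 = 1 NAND 1 = 0
s7 = NOT s6 = NOT 0 = 1
So s7 = 1 as required.

x=0, y=0, z=1, w=0, u=1, v=0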